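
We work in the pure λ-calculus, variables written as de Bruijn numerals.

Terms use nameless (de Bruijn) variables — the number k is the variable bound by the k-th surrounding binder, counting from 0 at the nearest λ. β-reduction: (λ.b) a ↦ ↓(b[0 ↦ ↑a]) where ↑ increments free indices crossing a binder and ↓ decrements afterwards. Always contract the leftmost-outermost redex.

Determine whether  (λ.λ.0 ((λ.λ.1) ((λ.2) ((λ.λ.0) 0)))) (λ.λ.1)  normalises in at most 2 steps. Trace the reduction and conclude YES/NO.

  start: (λ.λ.0 ((λ.λ.1) ((λ.2) ((λ.λ.0) 0)))) (λ.λ.1)
  [1] λ.0 ((λ.λ.1) ((λ.λ.λ.1) ((λ.λ.0) 0)))
  [2] λ.0 (λ.(λ.λ.λ.1) ((λ.λ.0) 1))

Answer: NO — after 2 steps the term is λ.0 (λ.(λ.λ.λ.1) ((λ.λ.0) 1)), not yet normal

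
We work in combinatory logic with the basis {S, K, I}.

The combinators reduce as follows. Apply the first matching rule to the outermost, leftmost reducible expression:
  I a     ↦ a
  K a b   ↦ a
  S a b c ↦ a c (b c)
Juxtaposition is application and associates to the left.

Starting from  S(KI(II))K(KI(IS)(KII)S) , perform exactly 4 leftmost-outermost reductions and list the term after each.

  start: S(KI(II))K(KI(IS)(KII)S)
  [1] KI(II)(KI(IS)(KII)S)(K(KI(IS)(KII)S))
  [2] I(KI(IS)(KII)S)(K(KI(IS)(KII)S))
  [3] KI(IS)(KII)S(K(KI(IS)(KII)S))
  [4] I(KII)S(K(KI(IS)(KII)S))

Answer: after 4 steps: I(KII)S(K(KI(IS)(KII)S))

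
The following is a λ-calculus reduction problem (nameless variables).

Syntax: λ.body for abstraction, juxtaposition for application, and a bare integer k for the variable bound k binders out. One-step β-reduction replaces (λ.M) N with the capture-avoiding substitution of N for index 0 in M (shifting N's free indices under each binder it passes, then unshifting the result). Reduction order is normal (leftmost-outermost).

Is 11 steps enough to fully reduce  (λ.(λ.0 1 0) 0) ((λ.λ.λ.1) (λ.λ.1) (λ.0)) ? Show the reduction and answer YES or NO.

Answer: YES — reaches normal form λ.λ.0 in 8 ≤ 11 steps

Working:
  start: (λ.(λ.0 1 0) 0) ((λ.λ.λ.1) (λ.λ.1) (λ.0))
  [1] (λ.0 ((λ.λ.λ.1) (λ.λ.1) (λ.0)) 0) ((λ.λ.λ.1) (λ.λ.1) (λ.0))
  [2] (λ.λ.λ.1) (λ.λ.1) (λ.0) ((λ.λ.λ.1) (λ.λ.1) (λ.0)) ((λ.λ.λ.1) (λ.λ.1) (λ.0))
  [3] (λ.λ.1) (λ.0) ((λ.λ.λ.1) (λ.λ.1) (λ.0)) ((λ.λ.λ.1) (λ.λ.1) (λ.0))
  [4] (λ.λ.0) ((λ.λ.λ.1) (λ.λ.1) (λ.0)) ((λ.λ.λ.1) (λ.λ.1) (λ.0))
  [5] (λ.0) ((λ.λ.λ.1) (λ.λ.1) (λ.0))
  [6] (λ.λ.λ.1) (λ.λ.1) (λ.0)
  [7] (λ.λ.1) (λ.0)
  [8] λ.λ.0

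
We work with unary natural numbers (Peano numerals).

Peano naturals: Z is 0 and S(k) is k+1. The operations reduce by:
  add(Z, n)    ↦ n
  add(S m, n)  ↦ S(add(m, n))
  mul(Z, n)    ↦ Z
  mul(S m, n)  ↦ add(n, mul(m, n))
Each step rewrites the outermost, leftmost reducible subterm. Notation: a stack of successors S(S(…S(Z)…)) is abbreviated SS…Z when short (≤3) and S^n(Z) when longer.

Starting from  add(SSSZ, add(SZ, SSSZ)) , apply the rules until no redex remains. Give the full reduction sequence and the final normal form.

  start: add(SSSZ, add(SZ, SSSZ))
  [1] S(add(SSZ, add(SZ, SSSZ)))
  [2] S(S(add(SZ, add(SZ, SSSZ))))
  [3] S(S(S(add(Z, add(SZ, SSSZ)))))
  [4] S(S(S(add(SZ, SSSZ))))
  [5] S(S(S(S(add(Z, SSSZ)))))
  [6] S^7(Z)

Answer: normal form = S^7(Z)  (in 6 steps)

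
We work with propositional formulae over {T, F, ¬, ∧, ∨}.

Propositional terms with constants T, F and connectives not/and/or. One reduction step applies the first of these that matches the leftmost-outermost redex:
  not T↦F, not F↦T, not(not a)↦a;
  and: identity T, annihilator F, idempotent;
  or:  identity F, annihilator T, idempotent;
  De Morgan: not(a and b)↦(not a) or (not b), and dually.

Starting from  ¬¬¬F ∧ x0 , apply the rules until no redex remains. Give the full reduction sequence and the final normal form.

Answer: normal form = x0  (in 3 steps)

Reduction:
  start: ¬¬¬F ∧ x0
  →1  ¬F ∧ x0
  →2  T ∧ x0
  →3  x0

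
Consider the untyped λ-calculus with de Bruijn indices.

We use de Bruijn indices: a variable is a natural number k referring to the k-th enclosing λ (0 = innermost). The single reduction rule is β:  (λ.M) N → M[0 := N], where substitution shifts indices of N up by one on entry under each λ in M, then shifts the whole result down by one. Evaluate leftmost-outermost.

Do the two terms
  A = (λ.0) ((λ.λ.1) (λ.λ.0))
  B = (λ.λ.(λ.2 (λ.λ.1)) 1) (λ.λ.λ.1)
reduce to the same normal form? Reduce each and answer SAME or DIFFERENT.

Answer: DIFFERENT — A ⇓ λ.λ.λ.0, B ⇓ λ.λ.λ.1

Derivation:
Term A:
  start: (λ.0) ((λ.λ.1) (λ.λ.0))
  [1] (λ.λ.1) (λ.λ.0)
  [2] λ.λ.λ.0

Term B:
  start: (λ.λ.(λ.2 (λ.λ.1)) 1) (λ.λ.λ.1)
  [1] λ.(λ.(λ.λ.λ.1) (λ.λ.1)) (λ.λ.λ.1)
  [2] λ.(λ.λ.λ.1) (λ.λ.1)
  [3] λ.λ.λ.1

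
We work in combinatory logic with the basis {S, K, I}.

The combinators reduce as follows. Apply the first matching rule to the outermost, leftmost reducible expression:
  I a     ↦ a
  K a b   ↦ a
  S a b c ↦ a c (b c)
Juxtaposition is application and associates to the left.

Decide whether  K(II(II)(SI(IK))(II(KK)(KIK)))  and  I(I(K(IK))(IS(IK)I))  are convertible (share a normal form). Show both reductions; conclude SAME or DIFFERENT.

Answer: DIFFERENT — A ⇓ K(K(KK)), B ⇓ K

Derivation:
Term A:
  start: K(II(II)(SI(IK))(II(KK)(KIK)))
  step 1: K(I(II)(SI(IK))(II(KK)(KIK)))
  step 2: K(II(SI(IK))(II(KK)(KIK)))
  step 3: K(I(SI(IK))(II(KK)(KIK)))
  step 4: K(SI(IK)(II(KK)(KIK)))
  step 5: K(I(II(KK)(KIK))(IK(II(KK)(KIK))))
  step 6: K(II(KK)(KIK)(IK(II(KK)(KIK))))
  step 7: K(I(KK)(KIK)(IK(II(KK)(KIK))))
  step 8: K(KK(KIK)(IK(II(KK)(KIK))))
  step 9: K(K(IK(II(KK)(KIK))))
  step 10: K(K(K(II(KK)(KIK))))
  step 11: K(K(K(I(KK)(KIK))))
  step 12: K(K(K(KK(KIK))))
  step 13: K(K(KK))

Term B:
  start: I(I(K(IK))(IS(IK)I))
  step 1: I(K(IK))(IS(IK)I)
  step 2: K(IK)(IS(IK)I)
  step 3: IK
  step 4: K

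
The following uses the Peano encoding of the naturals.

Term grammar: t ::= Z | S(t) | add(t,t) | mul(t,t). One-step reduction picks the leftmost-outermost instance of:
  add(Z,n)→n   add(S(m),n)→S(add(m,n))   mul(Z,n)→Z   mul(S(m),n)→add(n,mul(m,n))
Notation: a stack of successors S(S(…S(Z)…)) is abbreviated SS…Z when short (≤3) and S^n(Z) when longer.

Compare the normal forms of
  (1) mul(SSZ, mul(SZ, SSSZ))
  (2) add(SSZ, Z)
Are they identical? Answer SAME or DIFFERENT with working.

Term A:
  start: mul(SSZ, mul(SZ, SSSZ))
  step 1: add(mul(SZ, SSSZ), mul(SZ, mul(SZ, SSSZ)))
  step 2: add(add(SSSZ, mul(Z, SSSZ)), mul(SZ, mul(SZ, SSSZ)))
  step 3: add(S(add(SSZ, mul(Z, SSSZ))), mul(SZ, mul(SZ, SSSZ)))
  step 4: S(add(add(SSZ, mul(Z, SSSZ)), mul(SZ, mul(SZ, SSSZ))))
  step 5: S(add(S(add(SZ, mul(Z, SSSZ))), mul(SZ, mul(SZ, SSSZ))))
  step 6: S(S(add(add(SZ, mul(Z, SSSZ)), mul(SZ, mul(SZ, SSSZ)))))
  step 7: S(S(add(S(add(Z, mul(Z, SSSZ))), mul(SZ, mul(SZ, SSSZ)))))
  step 8: S(S(S(add(add(Z, mul(Z, SSSZ)), mul(SZ, mul(SZ, SSSZ))))))
  step 9: S(S(S(add(mul(Z, SSSZ), mul(SZ, mul(SZ, SSSZ))))))
  step 10: S(S(S(add(Z, mul(SZ, mul(SZ, SSSZ))))))
  step 11: S(S(S(mul(SZ, mul(SZ, SSSZ)))))
  step 12: S(S(S(add(mul(SZ, SSSZ), mul(Z, mul(SZ, SSSZ))))))
  step 13: S(S(S(add(add(SSSZ, mul(Z, SSSZ)), mul(Z, mul(SZ, SSSZ))))))
  step 14: S(S(S(add(S(add(SSZ, mul(Z, SSSZ))), mul(Z, mul(SZ, SSSZ))))))
  step 15: S(S(S(S(add(add(SSZ, mul(Z, SSSZ)), mul(Z, mul(SZ, SSSZ)))))))
  step 16: S(S(S(S(add(S(add(SZ, mul(Z, SSSZ))), mul(Z, mul(SZ, SSSZ)))))))
  step 17: S(S(S(S(S(add(add(SZ, mul(Z, SSSZ)), mul(Z, mul(SZ, SSSZ))))))))
  step 18: S(S(S(S(S(add(S(add(Z, mul(Z, SSSZ))), mul(Z, mul(SZ, SSSZ))))))))
  step 19: S(S(S(S(S(S(add(add(Z, mul(Z, SSSZ)), mul(Z, mul(SZ, SSSZ)))))))))
  step 20: S(S(S(S(S(S(add(mul(Z, SSSZ), mul(Z, mul(SZ, SSSZ)))))))))
  step 21: S(S(S(S(S(S(add(Z, mul(Z, mul(SZ, SSSZ)))))))))
  step 22: S(S(S(S(S(S(mul(Z, mul(SZ, SSSZ))))))))
  step 23: S^6(Z)

Term B:
  start: add(SSZ, Z)
  step 1: S(add(SZ, Z))
  step 2: S(S(add(Z, Z)))
  step 3: SSZ

Answer: DIFFERENT — A ⇓ S^6(Z), B ⇓ SSZ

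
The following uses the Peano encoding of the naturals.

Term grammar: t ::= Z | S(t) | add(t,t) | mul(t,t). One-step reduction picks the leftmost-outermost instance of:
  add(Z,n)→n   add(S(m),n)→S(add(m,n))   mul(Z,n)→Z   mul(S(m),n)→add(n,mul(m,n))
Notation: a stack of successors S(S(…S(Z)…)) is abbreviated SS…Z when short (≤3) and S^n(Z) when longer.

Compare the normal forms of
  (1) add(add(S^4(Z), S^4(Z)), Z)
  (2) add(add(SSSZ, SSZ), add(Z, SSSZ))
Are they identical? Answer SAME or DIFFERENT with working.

Term A:
  start: add(add(S^4(Z), S^4(Z)), Z)
  →1  add(S(add(SSSZ, S^4(Z))), Z)
  →2  S(add(add(SSSZ, S^4(Z)), Z))
  →3  S(add(S(add(SSZ, S^4(Z))), Z))
  →4  S(S(add(add(SSZ, S^4(Z)), Z)))
  →5  S(S(add(S(add(SZ, S^4(Z))), Z)))
  →6  S(S(S(add(add(SZ, S^4(Z)), Z))))
  →7  S(S(S(add(S(add(Z, S^4(Z))), Z))))
  →8  S(S(S(S(add(add(Z, S^4(Z)), Z)))))
  →9  S(S(S(S(add(S^4(Z), Z)))))
  →10  S(S(S(S(S(add(SSSZ, Z))))))
  →11  S(S(S(S(S(S(add(SSZ, Z)))))))
  →12  S(S(S(S(S(S(S(add(SZ, Z))))))))
  →13  S(S(S(S(S(S(S(S(add(Z, Z)))))))))
  →14  S^8(Z)

Term B:
  start: add(add(SSSZ, SSZ), add(Z, SSSZ))
  →1  add(S(add(SSZ, SSZ)), add(Z, SSSZ))
  →2  S(add(add(SSZ, SSZ), add(Z, SSSZ)))
  →3  S(add(S(add(SZ, SSZ)), add(Z, SSSZ)))
  →4  S(S(add(add(SZ, SSZ), add(Z, SSSZ))))
  →5  S(S(add(S(add(Z, SSZ)), add(Z, SSSZ))))
  →6  S(S(S(add(add(Z, SSZ), add(Z, SSSZ)))))
  →7  S(S(S(add(SSZ, add(Z, SSSZ)))))
  →8  S(S(S(S(add(SZ, add(Z, SSSZ))))))
  →9  S(S(S(S(S(add(Z, add(Z, SSSZ)))))))
  →10  S(S(S(S(S(add(Z, SSSZ))))))
  →11  S^8(Z)

Answer: SAME — A ⇓ S^8(Z), B ⇓ S^8(Z)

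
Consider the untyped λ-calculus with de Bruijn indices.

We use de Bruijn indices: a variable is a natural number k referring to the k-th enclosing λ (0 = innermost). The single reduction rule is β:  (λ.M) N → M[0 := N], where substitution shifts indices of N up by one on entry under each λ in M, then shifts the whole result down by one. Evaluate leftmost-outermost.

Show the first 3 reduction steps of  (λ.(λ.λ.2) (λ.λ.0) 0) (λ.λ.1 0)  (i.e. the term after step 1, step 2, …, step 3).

  start: (λ.(λ.λ.2) (λ.λ.0) 0) (λ.λ.1 0)
  →1  (λ.λ.λ.λ.1 0) (λ.λ.0) (λ.λ.1 0)
  →2  (λ.λ.λ.1 0) (λ.λ.1 0)
  →3  λ.λ.1 0

Answer: after 3 steps: λ.λ.1 0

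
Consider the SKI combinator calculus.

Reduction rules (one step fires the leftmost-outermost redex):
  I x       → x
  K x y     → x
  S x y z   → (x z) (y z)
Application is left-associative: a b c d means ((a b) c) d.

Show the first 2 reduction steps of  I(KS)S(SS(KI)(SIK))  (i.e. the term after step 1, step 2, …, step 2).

  start: I(KS)S(SS(KI)(SIK))
  step 1: KSS(SS(KI)(SIK))
  step 2: S(SS(KI)(SIK))

Answer: after 2 steps: S(SS(KI)(SIK))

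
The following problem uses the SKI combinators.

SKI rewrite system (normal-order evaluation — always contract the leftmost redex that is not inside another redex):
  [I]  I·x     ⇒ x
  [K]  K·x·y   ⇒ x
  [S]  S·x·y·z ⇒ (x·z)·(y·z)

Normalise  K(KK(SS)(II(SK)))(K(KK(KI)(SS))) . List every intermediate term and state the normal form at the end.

  start: K(KK(SS)(II(SK)))(K(KK(KI)(SS)))
  [1] KK(SS)(II(SK))
  [2] K(II(SK))
  [3] K(I(SK))
  [4] K(SK)

Answer: normal form = K(SK)  (in 4 steps)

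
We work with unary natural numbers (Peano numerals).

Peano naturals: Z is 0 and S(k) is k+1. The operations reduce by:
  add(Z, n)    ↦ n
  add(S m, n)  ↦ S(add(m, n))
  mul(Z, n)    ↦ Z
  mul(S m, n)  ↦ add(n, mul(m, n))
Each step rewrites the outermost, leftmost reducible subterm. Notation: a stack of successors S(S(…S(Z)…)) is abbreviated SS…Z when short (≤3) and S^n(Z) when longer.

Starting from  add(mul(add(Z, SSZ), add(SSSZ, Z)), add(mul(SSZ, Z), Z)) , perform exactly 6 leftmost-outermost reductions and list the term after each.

  start: add(mul(add(Z, SSZ), add(SSSZ, Z)), add(mul(SSZ, Z), Z))
  step 1: add(mul(SSZ, add(SSSZ, Z)), add(mul(SSZ, Z), Z))
  step 2: add(add(add(SSSZ, Z), mul(SZ, add(SSSZ, Z))), add(mul(SSZ, Z), Z))
  step 3: add(add(S(add(SSZ, Z)), mul(SZ, add(SSSZ, Z))), add(mul(SSZ, Z), Z))
  step 4: add(S(add(add(SSZ, Z), mul(SZ, add(SSSZ, Z)))), add(mul(SSZ, Z), Z))
  step 5: S(add(add(add(SSZ, Z), mul(SZ, add(SSSZ, Z))), add(mul(SSZ, Z), Z)))
  step 6: S(add(add(S(add(SZ, Z)), mul(SZ, add(SSSZ, Z))), add(mul(SSZ, Z), Z)))

Answer: after 6 steps: S(add(add(S(add(SZ, Z)), mul(SZ, add(SSSZ, Z))), add(mul(SSZ, Z), Z)))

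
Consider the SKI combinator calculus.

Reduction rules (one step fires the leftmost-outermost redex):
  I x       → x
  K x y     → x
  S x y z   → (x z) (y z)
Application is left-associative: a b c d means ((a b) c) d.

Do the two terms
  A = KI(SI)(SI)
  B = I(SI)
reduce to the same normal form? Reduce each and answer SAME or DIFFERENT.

Answer: SAME — A ⇓ SI, B ⇓ SI

Working:
Term A:
  start: KI(SI)(SI)
  step 1: I(SI)
  step 2: SI

Term B:
  start: I(SI)
  step 1: SI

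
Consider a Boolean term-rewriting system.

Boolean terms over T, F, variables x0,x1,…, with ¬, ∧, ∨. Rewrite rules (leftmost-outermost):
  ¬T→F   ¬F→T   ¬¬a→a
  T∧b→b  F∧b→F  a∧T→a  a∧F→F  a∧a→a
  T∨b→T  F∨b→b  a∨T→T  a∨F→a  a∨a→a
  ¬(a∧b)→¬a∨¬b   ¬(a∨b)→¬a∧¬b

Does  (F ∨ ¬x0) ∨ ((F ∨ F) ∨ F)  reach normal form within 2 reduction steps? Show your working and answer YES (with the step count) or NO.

Answer: NO — after 2 steps the term is ¬x0 ∨ (F ∨ F), not yet normal

Derivation:
  start: (F ∨ ¬x0) ∨ ((F ∨ F) ∨ F)
  step 1: ¬x0 ∨ ((F ∨ F) ∨ F)
  step 2: ¬x0 ∨ (F ∨ F)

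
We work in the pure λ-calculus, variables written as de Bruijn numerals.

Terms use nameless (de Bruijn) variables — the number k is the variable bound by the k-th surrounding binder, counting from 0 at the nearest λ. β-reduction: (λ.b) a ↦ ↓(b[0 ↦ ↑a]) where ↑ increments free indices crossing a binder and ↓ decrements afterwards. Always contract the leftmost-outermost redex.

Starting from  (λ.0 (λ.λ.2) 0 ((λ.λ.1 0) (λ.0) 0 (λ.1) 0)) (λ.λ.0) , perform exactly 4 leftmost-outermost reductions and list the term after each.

Answer: after 4 steps: λ.0

Working:
  start: (λ.0 (λ.λ.2) 0 ((λ.λ.1 0) (λ.0) 0 (λ.1) 0)) (λ.λ.0)
  [1] (λ.λ.0) (λ.λ.λ.λ.0) (λ.λ.0) ((λ.λ.1 0) (λ.0) (λ.λ.0) (λ.λ.λ.0) (λ.λ.0))
  [2] (λ.0) (λ.λ.0) ((λ.λ.1 0) (λ.0) (λ.λ.0) (λ.λ.λ.0) (λ.λ.0))
  [3] (λ.λ.0) ((λ.λ.1 0) (λ.0) (λ.λ.0) (λ.λ.λ.0) (λ.λ.0))
  [4] λ.0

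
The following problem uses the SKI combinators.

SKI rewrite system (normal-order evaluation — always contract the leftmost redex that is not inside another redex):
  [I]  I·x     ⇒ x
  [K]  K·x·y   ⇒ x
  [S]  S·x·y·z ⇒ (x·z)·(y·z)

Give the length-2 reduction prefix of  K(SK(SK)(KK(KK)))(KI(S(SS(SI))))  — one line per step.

  start: K(SK(SK)(KK(KK)))(KI(S(SS(SI))))
  →1  SK(SK)(KK(KK))
  →2  K(KK(KK))(SK(KK(KK)))

Answer: after 2 steps: K(KK(KK))(SK(KK(KK)))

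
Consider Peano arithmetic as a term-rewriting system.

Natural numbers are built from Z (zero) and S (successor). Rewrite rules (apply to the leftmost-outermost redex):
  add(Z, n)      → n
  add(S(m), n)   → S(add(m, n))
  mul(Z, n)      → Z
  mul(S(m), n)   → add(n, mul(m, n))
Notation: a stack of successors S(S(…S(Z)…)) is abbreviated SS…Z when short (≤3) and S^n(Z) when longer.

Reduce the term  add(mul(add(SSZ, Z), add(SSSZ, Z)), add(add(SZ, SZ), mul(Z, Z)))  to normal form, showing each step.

  start: add(mul(add(SSZ, Z), add(SSSZ, Z)), add(add(SZ, SZ), mul(Z, Z)))
  [1] add(mul(S(add(SZ, Z)), add(SSSZ, Z)), add(add(SZ, SZ), mul(Z, Z)))
  [2] add(add(add(SSSZ, Z), mul(add(SZ, Z), add(SSSZ, Z))), add(add(SZ, SZ), mul(Z, Z)))
  [3] add(add(S(add(SSZ, Z)), mul(add(SZ, Z), add(SSSZ, Z))), add(add(SZ, SZ), mul(Z, Z)))
  [4] add(S(add(add(SSZ, Z), mul(add(SZ, Z), add(SSSZ, Z)))), add(add(SZ, SZ), mul(Z, Z)))
  [5] S(add(add(add(SSZ, Z), mul(add(SZ, Z), add(SSSZ, Z))), add(add(SZ, SZ), mul(Z, Z))))
  [6] S(add(add(S(add(SZ, Z)), mul(add(SZ, Z), add(SSSZ, Z))), add(add(SZ, SZ), mul(Z, Z))))
  [7] S(add(S(add(add(SZ, Z), mul(add(SZ, Z), add(SSSZ, Z)))), add(add(SZ, SZ), mul(Z, Z))))
  [8] S(S(add(add(add(SZ, Z), mul(add(SZ, Z), add(SSSZ, Z))), add(add(SZ, SZ), mul(Z, Z)))))
  [9] S(S(add(add(S(add(Z, Z)), mul(add(SZ, Z), add(SSSZ, Z))), add(add(SZ, SZ), mul(Z, Z)))))
  [10] S(S(add(S(add(add(Z, Z), mul(add(SZ, Z), add(SSSZ, Z)))), add(add(SZ, SZ), mul(Z, Z)))))
  [11] S(S(S(add(add(add(Z, Z), mul(add(SZ, Z), add(SSSZ, Z))), add(add(SZ, SZ), mul(Z, Z))))))
  [12] S(S(S(add(add(Z, mul(add(SZ, Z), add(SSSZ, Z))), add(add(SZ, SZ), mul(Z, Z))))))
  [13] S(S(S(add(mul(add(SZ, Z), add(SSSZ, Z)), add(add(SZ, SZ), mul(Z, Z))))))
  [14] S(S(S(add(mul(S(add(Z, Z)), add(SSSZ, Z)), add(add(SZ, SZ), mul(Z, Z))))))
  [15] S(S(S(add(add(add(SSSZ, Z), mul(add(Z, Z), add(SSSZ, Z))), add(add(SZ, SZ), mul(Z, Z))))))
  [16] S(S(S(add(add(S(add(SSZ, Z)), mul(add(Z, Z), add(SSSZ, Z))), add(add(SZ, SZ), mul(Z, Z))))))
  [17] S(S(S(add(S(add(add(SSZ, Z), mul(add(Z, Z), add(SSSZ, Z)))), add(add(SZ, SZ), mul(Z, Z))))))
  [18] S(S(S(S(add(add(add(SSZ, Z), mul(add(Z, Z), add(SSSZ, Z))), add(add(SZ, SZ), mul(Z, Z)))))))
  [19] S(S(S(S(add(add(S(add(SZ, Z)), mul(add(Z, Z), add(SSSZ, Z))), add(add(SZ, SZ), mul(Z, Z)))))))
  [20] S(S(S(S(add(S(add(add(SZ, Z), mul(add(Z, Z), add(SSSZ, Z)))), add(add(SZ, SZ), mul(Z, Z)))))))
  [21] S(S(S(S(S(add(add(add(SZ, Z), mul(add(Z, Z), add(SSSZ, Z))), add(add(SZ, SZ), mul(Z, Z))))))))
  [22] S(S(S(S(S(add(add(S(add(Z, Z)), mul(add(Z, Z), add(SSSZ, Z))), add(add(SZ, SZ), mul(Z, Z))))))))
  [23] S(S(S(S(S(add(S(add(add(Z, Z), mul(add(Z, Z), add(SSSZ, Z)))), add(add(SZ, SZ), mul(Z, Z))))))))
  [24] S(S(S(S(S(S(add(add(add(Z, Z), mul(add(Z, Z), add(SSSZ, Z))), add(add(SZ, SZ), mul(Z, Z)))))))))
  [25] S(S(S(S(S(S(add(add(Z, mul(add(Z, Z), add(SSSZ, Z))), add(add(SZ, SZ), mul(Z, Z)))))))))
  [26] S(S(S(S(S(S(add(mul(add(Z, Z), add(SSSZ, Z)), add(add(SZ, SZ), mul(Z, Z)))))))))
  [27] S(S(S(S(S(S(add(mul(Z, add(SSSZ, Z)), add(add(SZ, SZ), mul(Z, Z)))))))))
  [28] S(S(S(S(S(S(add(Z, add(add(SZ, SZ), mul(Z, Z)))))))))
  [29] S(S(S(S(S(S(add(add(SZ, SZ), mul(Z, Z))))))))
  [30] S(S(S(S(S(S(add(S(add(Z, SZ)), mul(Z, Z))))))))
  [31] S(S(S(S(S(S(S(add(add(Z, SZ), mul(Z, Z)))))))))
  [32] S(S(S(S(S(S(S(add(SZ, mul(Z, Z)))))))))
  [33] S(S(S(S(S(S(S(S(add(Z, mul(Z, Z))))))))))
  [34] S(S(S(S(S(S(S(S(mul(Z, Z)))))))))
  [35] S^8(Z)

Answer: normal form = S^8(Z)  (in 35 steps)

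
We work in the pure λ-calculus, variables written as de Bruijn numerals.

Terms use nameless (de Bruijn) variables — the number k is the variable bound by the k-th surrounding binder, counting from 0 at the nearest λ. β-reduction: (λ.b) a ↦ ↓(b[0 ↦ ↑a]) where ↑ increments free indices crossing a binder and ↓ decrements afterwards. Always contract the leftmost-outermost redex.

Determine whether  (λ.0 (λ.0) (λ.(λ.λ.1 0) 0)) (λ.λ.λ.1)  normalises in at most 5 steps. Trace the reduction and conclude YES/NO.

  start: (λ.0 (λ.0) (λ.(λ.λ.1 0) 0)) (λ.λ.λ.1)
  [1] (λ.λ.λ.1) (λ.0) (λ.(λ.λ.1 0) 0)
  [2] (λ.λ.1) (λ.(λ.λ.1 0) 0)
  [3] λ.λ.(λ.λ.1 0) 0
  [4] λ.λ.λ.1 0

Answer: YES — reaches normal form λ.λ.λ.1 0 in 4 ≤ 5 steps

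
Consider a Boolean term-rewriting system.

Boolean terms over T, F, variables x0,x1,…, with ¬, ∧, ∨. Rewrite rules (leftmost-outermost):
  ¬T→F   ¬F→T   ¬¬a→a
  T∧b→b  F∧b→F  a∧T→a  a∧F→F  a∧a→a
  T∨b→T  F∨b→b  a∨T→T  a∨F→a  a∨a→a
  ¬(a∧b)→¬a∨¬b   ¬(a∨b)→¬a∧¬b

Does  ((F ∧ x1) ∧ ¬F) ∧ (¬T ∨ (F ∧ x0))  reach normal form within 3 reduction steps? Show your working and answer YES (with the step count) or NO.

  start: ((F ∧ x1) ∧ ¬F) ∧ (¬T ∨ (F ∧ x0))
  [1] (F ∧ ¬F) ∧ (¬T ∨ (F ∧ x0))
  [2] F ∧ (¬T ∨ (F ∧ x0))
  [3] F

Answer: YES — reaches normal form F in 3 ≤ 3 steps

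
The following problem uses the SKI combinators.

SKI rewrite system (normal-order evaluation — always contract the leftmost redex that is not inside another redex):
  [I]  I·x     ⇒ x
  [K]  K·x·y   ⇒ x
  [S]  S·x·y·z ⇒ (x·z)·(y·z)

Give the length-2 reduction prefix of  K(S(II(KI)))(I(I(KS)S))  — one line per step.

Answer: after 2 steps: S(I(KI))

Reduction:
  start: K(S(II(KI)))(I(I(KS)S))
  →1  S(II(KI))
  →2  S(I(KI))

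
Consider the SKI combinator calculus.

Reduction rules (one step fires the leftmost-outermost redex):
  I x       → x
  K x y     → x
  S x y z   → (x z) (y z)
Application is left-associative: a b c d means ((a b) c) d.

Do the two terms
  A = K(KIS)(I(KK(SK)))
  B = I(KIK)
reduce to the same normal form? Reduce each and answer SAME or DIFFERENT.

Term A:
  start: K(KIS)(I(KK(SK)))
  →1  KIS
  →2  I

Term B:
  start: I(KIK)
  →1  KIK
  →2  I

Answer: SAME — A ⇓ I, B ⇓ I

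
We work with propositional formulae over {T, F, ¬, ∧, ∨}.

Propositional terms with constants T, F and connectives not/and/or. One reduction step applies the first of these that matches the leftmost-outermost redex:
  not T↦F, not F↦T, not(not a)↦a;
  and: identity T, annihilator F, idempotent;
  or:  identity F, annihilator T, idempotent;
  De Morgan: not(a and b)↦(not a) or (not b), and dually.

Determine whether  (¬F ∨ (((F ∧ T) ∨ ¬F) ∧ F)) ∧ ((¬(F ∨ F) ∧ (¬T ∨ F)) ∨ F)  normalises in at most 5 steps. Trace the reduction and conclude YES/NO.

Answer: NO — after 5 steps the term is (¬F ∧ ¬F) ∧ (¬T ∨ F), not yet normal

Reduction:
  start: (¬F ∨ (((F ∧ T) ∨ ¬F) ∧ F)) ∧ ((¬(F ∨ F) ∧ (¬T ∨ F)) ∨ F)
  step 1: (T ∨ (((F ∧ T) ∨ ¬F) ∧ F)) ∧ ((¬(F ∨ F) ∧ (¬T ∨ F)) ∨ F)
  step 2: T ∧ ((¬(F ∨ F) ∧ (¬T ∨ F)) ∨ F)
  step 3: (¬(F ∨ F) ∧ (¬T ∨ F)) ∨ F
  step 4: ¬(F ∨ F) ∧ (¬T ∨ F)
  step 5: (¬F ∧ ¬F) ∧ (¬T ∨ F)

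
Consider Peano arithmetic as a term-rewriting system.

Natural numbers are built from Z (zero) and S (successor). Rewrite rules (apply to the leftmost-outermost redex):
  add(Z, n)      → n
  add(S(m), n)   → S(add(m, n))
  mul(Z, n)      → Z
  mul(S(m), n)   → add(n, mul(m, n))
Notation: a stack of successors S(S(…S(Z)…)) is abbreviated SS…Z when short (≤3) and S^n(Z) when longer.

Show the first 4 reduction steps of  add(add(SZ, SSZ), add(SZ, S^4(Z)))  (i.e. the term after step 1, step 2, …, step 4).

Answer: after 4 steps: S(S(add(SZ, add(SZ, S^4(Z)))))

Working:
  start: add(add(SZ, SSZ), add(SZ, S^4(Z)))
  step 1: add(S(add(Z, SSZ)), add(SZ, S^4(Z)))
  step 2: S(add(add(Z, SSZ), add(SZ, S^4(Z))))
  step 3: S(add(SSZ, add(SZ, S^4(Z))))
  step 4: S(S(add(SZ, add(SZ, S^4(Z)))))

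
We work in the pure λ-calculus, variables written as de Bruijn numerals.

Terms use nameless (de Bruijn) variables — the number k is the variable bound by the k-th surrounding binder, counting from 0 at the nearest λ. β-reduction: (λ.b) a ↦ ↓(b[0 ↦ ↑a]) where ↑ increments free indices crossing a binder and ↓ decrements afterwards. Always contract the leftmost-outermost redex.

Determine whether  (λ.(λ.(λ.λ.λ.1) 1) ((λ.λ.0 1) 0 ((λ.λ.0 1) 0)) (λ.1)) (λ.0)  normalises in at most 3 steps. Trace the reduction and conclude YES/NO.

Answer: NO — after 3 steps the term is (λ.λ.1) (λ.λ.0), not yet normal

Reduction:
  start: (λ.(λ.(λ.λ.λ.1) 1) ((λ.λ.0 1) 0 ((λ.λ.0 1) 0)) (λ.1)) (λ.0)
  step 1: (λ.(λ.λ.λ.1) (λ.0)) ((λ.λ.0 1) (λ.0) ((λ.λ.0 1) (λ.0))) (λ.λ.0)
  step 2: (λ.λ.λ.1) (λ.0) (λ.λ.0)
  step 3: (λ.λ.1) (λ.λ.0)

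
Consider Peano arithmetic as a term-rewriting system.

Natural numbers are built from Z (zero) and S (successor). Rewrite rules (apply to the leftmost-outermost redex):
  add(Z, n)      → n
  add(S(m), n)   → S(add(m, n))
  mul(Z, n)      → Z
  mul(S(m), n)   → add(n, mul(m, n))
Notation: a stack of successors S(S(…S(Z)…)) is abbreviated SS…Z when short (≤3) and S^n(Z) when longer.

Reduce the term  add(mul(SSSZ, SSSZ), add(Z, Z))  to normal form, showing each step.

Answer: normal form = S^9(Z)  (in 27 steps)

Derivation:
  start: add(mul(SSSZ, SSSZ), add(Z, Z))
  →1  add(add(SSSZ, mul(SSZ, SSSZ)), add(Z, Z))
  →2  add(S(add(SSZ, mul(SSZ, SSSZ))), add(Z, Z))
  →3  S(add(add(SSZ, mul(SSZ, SSSZ)), add(Z, Z)))
  →4  S(add(S(add(SZ, mul(SSZ, SSSZ))), add(Z, Z)))
  →5  S(S(add(add(SZ, mul(SSZ, SSSZ)), add(Z, Z))))
  →6  S(S(add(S(add(Z, mul(SSZ, SSSZ))), add(Z, Z))))
  →7  S(S(S(add(add(Z, mul(SSZ, SSSZ)), add(Z, Z)))))
  →8  S(S(S(add(mul(SSZ, SSSZ), add(Z, Z)))))
  →9  S(S(S(add(add(SSSZ, mul(SZ, SSSZ)), add(Z, Z)))))
  →10  S(S(S(add(S(add(SSZ, mul(SZ, SSSZ))), add(Z, Z)))))
  →11  S(S(S(S(add(add(SSZ, mul(SZ, SSSZ)), add(Z, Z))))))
  →12  S(S(S(S(add(S(add(SZ, mul(SZ, SSSZ))), add(Z, Z))))))
  →13  S(S(S(S(S(add(add(SZ, mul(SZ, SSSZ)), add(Z, Z)))))))
  →14  S(S(S(S(S(add(S(add(Z, mul(SZ, SSSZ))), add(Z, Z)))))))
  →15  S(S(S(S(S(S(add(add(Z, mul(SZ, SSSZ)), add(Z, Z))))))))
  →16  S(S(S(S(S(S(add(mul(SZ, SSSZ), add(Z, Z))))))))
  →17  S(S(S(S(S(S(add(add(SSSZ, mul(Z, SSSZ)), add(Z, Z))))))))
  →18  S(S(S(S(S(S(add(S(add(SSZ, mul(Z, SSSZ))), add(Z, Z))))))))
  →19  S(S(S(S(S(S(S(add(add(SSZ, mul(Z, SSSZ)), add(Z, Z)))))))))
  →20  S(S(S(S(S(S(S(add(S(add(SZ, mul(Z, SSSZ))), add(Z, Z)))))))))
  →21  S(S(S(S(S(S(S(S(add(add(SZ, mul(Z, SSSZ)), add(Z, Z))))))))))
  →22  S(S(S(S(S(S(S(S(add(S(add(Z, mul(Z, SSSZ))), add(Z, Z))))))))))
  →23  S(S(S(S(S(S(S(S(S(add(add(Z, mul(Z, SSSZ)), add(Z, Z)))))))))))
  →24  S(S(S(S(S(S(S(S(S(add(mul(Z, SSSZ), add(Z, Z)))))))))))
  →25  S(S(S(S(S(S(S(S(S(add(Z, add(Z, Z)))))))))))
  →26  S(S(S(S(S(S(S(S(S(add(Z, Z))))))))))
  →27  S^9(Z)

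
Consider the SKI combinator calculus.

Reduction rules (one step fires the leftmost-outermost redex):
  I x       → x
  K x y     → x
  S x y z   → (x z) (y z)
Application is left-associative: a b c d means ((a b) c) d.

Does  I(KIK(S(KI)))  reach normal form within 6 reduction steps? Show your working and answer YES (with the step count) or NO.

  start: I(KIK(S(KI)))
  →1  KIK(S(KI))
  →2  I(S(KI))
  →3  S(KI)

Answer: YES — reaches normal form S(KI) in 3 ≤ 6 steps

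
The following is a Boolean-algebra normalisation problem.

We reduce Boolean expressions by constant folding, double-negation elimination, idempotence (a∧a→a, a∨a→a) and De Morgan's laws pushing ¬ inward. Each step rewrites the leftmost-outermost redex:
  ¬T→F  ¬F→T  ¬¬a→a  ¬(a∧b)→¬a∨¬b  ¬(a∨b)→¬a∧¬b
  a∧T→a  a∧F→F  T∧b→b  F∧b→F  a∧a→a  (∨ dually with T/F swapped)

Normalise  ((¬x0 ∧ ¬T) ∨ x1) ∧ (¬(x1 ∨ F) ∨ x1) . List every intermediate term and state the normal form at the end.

  start: ((¬x0 ∧ ¬T) ∨ x1) ∧ (¬(x1 ∨ F) ∨ x1)
  →1  ((¬x0 ∧ F) ∨ x1) ∧ (¬(x1 ∨ F) ∨ x1)
  →2  (F ∨ x1) ∧ (¬(x1 ∨ F) ∨ x1)
  →3  x1 ∧ (¬(x1 ∨ F) ∨ x1)
  →4  x1 ∧ ((¬x1 ∧ ¬F) ∨ x1)
  →5  x1 ∧ ((¬x1 ∧ T) ∨ x1)
  →6  x1 ∧ (¬x1 ∨ x1)

Answer: normal form = x1 ∧ (¬x1 ∨ x1)  (in 6 steps)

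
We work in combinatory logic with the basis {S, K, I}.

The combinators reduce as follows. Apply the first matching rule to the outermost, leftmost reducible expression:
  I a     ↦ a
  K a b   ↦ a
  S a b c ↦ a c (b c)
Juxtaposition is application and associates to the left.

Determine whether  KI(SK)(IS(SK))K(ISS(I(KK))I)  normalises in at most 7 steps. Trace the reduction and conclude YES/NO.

Answer: NO — after 7 steps the term is K(SS(I(KK))I), not yet normal

Derivation:
  start: KI(SK)(IS(SK))K(ISS(I(KK))I)
  step 1: I(IS(SK))K(ISS(I(KK))I)
  step 2: IS(SK)K(ISS(I(KK))I)
  step 3: S(SK)K(ISS(I(KK))I)
  step 4: SK(ISS(I(KK))I)(K(ISS(I(KK))I))
  step 5: K(K(ISS(I(KK))I))(ISS(I(KK))I(K(ISS(I(KK))I)))
  step 6: K(ISS(I(KK))I)
  step 7: K(SS(I(KK))I)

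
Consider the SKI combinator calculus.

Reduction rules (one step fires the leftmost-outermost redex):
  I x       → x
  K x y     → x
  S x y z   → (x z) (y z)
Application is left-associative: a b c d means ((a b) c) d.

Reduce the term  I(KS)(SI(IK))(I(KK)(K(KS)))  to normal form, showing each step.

  start: I(KS)(SI(IK))(I(KK)(K(KS)))
  →1  KS(SI(IK))(I(KK)(K(KS)))
  →2  S(I(KK)(K(KS)))
  →3  S(KK(K(KS)))
  →4  SK

Answer: normal form = SK  (in 4 steps)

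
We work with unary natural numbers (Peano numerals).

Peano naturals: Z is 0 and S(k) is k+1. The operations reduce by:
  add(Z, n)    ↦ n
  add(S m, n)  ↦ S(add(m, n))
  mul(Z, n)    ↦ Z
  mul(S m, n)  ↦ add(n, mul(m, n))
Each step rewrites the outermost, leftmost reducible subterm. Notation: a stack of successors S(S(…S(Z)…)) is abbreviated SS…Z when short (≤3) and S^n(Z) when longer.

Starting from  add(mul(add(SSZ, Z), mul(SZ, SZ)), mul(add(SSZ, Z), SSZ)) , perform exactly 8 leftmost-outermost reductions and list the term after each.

  start: add(mul(add(SSZ, Z), mul(SZ, SZ)), mul(add(SSZ, Z), SSZ))
  [1] add(mul(S(add(SZ, Z)), mul(SZ, SZ)), mul(add(SSZ, Z), SSZ))
  [2] add(add(mul(SZ, SZ), mul(add(SZ, Z), mul(SZ, SZ))), mul(add(SSZ, Z), SSZ))
  [3] add(add(add(SZ, mul(Z, SZ)), mul(add(SZ, Z), mul(SZ, SZ))), mul(add(SSZ, Z), SSZ))
  [4] add(add(S(add(Z, mul(Z, SZ))), mul(add(SZ, Z), mul(SZ, SZ))), mul(add(SSZ, Z), SSZ))
  [5] add(S(add(add(Z, mul(Z, SZ)), mul(add(SZ, Z), mul(SZ, SZ)))), mul(add(SSZ, Z), SSZ))
  [6] S(add(add(add(Z, mul(Z, SZ)), mul(add(SZ, Z), mul(SZ, SZ))), mul(add(SSZ, Z), SSZ)))
  [7] S(add(add(mul(Z, SZ), mul(add(SZ, Z), mul(SZ, SZ))), mul(add(SSZ, Z), SSZ)))
  [8] S(add(add(Z, mul(add(SZ, Z), mul(SZ, SZ))), mul(add(SSZ, Z), SSZ)))

Answer: after 8 steps: S(add(add(Z, mul(add(SZ, Z), mul(SZ, SZ))), mul(add(SSZ, Z), SSZ)))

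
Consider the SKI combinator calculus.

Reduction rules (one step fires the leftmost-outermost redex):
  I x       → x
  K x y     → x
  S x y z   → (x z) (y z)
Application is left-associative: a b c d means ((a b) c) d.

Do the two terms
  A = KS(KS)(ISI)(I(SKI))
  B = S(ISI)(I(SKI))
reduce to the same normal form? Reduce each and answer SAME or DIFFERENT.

Answer: SAME — A ⇓ S(SI)(SKI), B ⇓ S(SI)(SKI)

Working:
Term A:
  start: KS(KS)(ISI)(I(SKI))
  [1] S(ISI)(I(SKI))
  [2] S(SI)(I(SKI))
  [3] S(SI)(SKI)

Term B:
  start: S(ISI)(I(SKI))
  [1] S(SI)(I(SKI))
  [2] S(SI)(SKI)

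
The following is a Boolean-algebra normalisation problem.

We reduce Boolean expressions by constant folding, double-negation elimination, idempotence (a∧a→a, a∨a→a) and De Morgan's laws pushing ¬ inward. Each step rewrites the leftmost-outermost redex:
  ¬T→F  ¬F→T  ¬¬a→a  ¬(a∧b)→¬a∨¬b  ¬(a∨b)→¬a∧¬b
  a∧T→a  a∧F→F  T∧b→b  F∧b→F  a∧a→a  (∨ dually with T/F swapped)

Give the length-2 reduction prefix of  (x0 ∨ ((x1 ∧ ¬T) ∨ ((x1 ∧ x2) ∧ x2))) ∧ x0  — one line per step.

  start: (x0 ∨ ((x1 ∧ ¬T) ∨ ((x1 ∧ x2) ∧ x2))) ∧ x0
  step 1: (x0 ∨ ((x1 ∧ F) ∨ ((x1 ∧ x2) ∧ x2))) ∧ x0
  step 2: (x0 ∨ (F ∨ ((x1 ∧ x2) ∧ x2))) ∧ x0

Answer: after 2 steps: (x0 ∨ (F ∨ ((x1 ∧ x2) ∧ x2))) ∧ x0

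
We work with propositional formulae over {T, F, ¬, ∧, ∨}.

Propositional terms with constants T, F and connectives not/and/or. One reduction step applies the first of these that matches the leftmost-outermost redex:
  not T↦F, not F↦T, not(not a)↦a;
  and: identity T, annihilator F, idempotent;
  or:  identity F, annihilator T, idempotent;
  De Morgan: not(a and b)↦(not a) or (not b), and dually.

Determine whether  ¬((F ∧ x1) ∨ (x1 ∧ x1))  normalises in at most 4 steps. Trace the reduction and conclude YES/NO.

  start: ¬((F ∧ x1) ∨ (x1 ∧ x1))
  [1] ¬(F ∧ x1) ∧ ¬(x1 ∧ x1)
  [2] (¬F ∨ ¬x1) ∧ ¬(x1 ∧ x1)
  [3] (T ∨ ¬x1) ∧ ¬(x1 ∧ x1)
  [4] T ∧ ¬(x1 ∧ x1)

Answer: NO — after 4 steps the term is T ∧ ¬(x1 ∧ x1), not yet normal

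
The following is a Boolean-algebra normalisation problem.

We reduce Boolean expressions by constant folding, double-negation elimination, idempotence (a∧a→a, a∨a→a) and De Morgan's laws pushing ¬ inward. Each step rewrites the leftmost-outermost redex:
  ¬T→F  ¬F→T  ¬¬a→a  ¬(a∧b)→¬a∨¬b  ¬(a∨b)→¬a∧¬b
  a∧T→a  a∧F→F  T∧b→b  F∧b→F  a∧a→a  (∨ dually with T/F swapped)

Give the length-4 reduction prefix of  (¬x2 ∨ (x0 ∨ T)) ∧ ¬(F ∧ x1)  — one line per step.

Answer: after 4 steps: ¬F ∨ ¬x1

Working:
  start: (¬x2 ∨ (x0 ∨ T)) ∧ ¬(F ∧ x1)
  step 1: (¬x2 ∨ T) ∧ ¬(F ∧ x1)
  step 2: T ∧ ¬(F ∧ x1)
  step 3: ¬(F ∧ x1)
  step 4: ¬F ∨ ¬x1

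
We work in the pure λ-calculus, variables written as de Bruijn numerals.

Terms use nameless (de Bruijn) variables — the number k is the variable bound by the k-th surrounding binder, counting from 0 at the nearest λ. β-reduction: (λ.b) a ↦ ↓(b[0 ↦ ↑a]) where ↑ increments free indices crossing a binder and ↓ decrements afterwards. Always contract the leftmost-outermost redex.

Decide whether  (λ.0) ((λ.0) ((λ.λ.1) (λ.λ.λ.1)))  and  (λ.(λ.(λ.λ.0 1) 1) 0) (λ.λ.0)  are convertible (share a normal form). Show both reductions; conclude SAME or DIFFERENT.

Answer: DIFFERENT — A ⇓ λ.λ.λ.λ.1, B ⇓ λ.0 (λ.λ.0)

Working:
Term A:
  start: (λ.0) ((λ.0) ((λ.λ.1) (λ.λ.λ.1)))
  →1  (λ.0) ((λ.λ.1) (λ.λ.λ.1))
  →2  (λ.λ.1) (λ.λ.λ.1)
  →3  λ.λ.λ.λ.1

Term B:
  start: (λ.(λ.(λ.λ.0 1) 1) 0) (λ.λ.0)
  →1  (λ.(λ.λ.0 1) (λ.λ.0)) (λ.λ.0)
  →2  (λ.λ.0 1) (λ.λ.0)
  →3  λ.0 (λ.λ.0)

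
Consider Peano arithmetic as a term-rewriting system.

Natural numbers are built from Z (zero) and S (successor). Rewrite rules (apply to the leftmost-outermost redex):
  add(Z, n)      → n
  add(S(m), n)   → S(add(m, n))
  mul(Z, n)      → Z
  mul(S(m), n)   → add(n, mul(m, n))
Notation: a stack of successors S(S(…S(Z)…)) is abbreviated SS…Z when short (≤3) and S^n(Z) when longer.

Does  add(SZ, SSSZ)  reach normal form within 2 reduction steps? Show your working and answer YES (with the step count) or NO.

  start: add(SZ, SSSZ)
  →1  S(add(Z, SSSZ))
  →2  S^4(Z)

Answer: YES — reaches normal form S^4(Z) in 2 ≤ 2 steps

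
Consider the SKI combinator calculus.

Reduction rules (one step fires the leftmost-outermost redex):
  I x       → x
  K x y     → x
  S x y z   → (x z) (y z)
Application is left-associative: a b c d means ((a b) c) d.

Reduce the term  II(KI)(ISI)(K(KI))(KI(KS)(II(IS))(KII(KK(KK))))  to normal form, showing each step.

Answer: normal form = KI  (in 5 steps)

Reduction:
  start: II(KI)(ISI)(K(KI))(KI(KS)(II(IS))(KII(KK(KK))))
  step 1: I(KI)(ISI)(K(KI))(KI(KS)(II(IS))(KII(KK(KK))))
  step 2: KI(ISI)(K(KI))(KI(KS)(II(IS))(KII(KK(KK))))
  step 3: I(K(KI))(KI(KS)(II(IS))(KII(KK(KK))))
  step 4: K(KI)(KI(KS)(II(IS))(KII(KK(KK))))
  step 5: KI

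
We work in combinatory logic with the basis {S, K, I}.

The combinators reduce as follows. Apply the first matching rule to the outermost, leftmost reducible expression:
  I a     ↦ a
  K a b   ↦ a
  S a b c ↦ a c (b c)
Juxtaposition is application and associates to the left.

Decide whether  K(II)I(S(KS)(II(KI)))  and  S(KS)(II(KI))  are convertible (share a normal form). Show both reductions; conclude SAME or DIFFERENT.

Term A:
  start: K(II)I(S(KS)(II(KI)))
  step 1: II(S(KS)(II(KI)))
  step 2: I(S(KS)(II(KI)))
  step 3: S(KS)(II(KI))
  step 4: S(KS)(I(KI))
  step 5: S(KS)(KI)

Term B:
  start: S(KS)(II(KI))
  step 1: S(KS)(I(KI))
  step 2: S(KS)(KI)

Answer: SAME — A ⇓ S(KS)(KI), B ⇓ S(KS)(KI)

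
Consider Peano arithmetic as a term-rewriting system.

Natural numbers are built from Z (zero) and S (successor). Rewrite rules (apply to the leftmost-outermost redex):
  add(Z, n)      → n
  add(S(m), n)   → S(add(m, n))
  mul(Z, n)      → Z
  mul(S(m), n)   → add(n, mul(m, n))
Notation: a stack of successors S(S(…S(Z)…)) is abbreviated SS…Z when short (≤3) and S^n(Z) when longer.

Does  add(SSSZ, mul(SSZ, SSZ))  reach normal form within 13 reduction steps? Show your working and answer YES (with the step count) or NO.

Answer: YES — reaches normal form S^7(Z) in 13 ≤ 13 steps

Derivation:
  start: add(SSSZ, mul(SSZ, SSZ))
  [1] S(add(SSZ, mul(SSZ, SSZ)))
  [2] S(S(add(SZ, mul(SSZ, SSZ))))
  [3] S(S(S(add(Z, mul(SSZ, SSZ)))))
  [4] S(S(S(mul(SSZ, SSZ))))
  [5] S(S(S(add(SSZ, mul(SZ, SSZ)))))
  [6] S(S(S(S(add(SZ, mul(SZ, SSZ))))))
  [7] S(S(S(S(S(add(Z, mul(SZ, SSZ)))))))
  [8] S(S(S(S(S(mul(SZ, SSZ))))))
  [9] S(S(S(S(S(add(SSZ, mul(Z, SSZ)))))))
  [10] S(S(S(S(S(S(add(SZ, mul(Z, SSZ))))))))
  [11] S(S(S(S(S(S(S(add(Z, mul(Z, SSZ)))))))))
  [12] S(S(S(S(S(S(S(mul(Z, SSZ))))))))
  [13] S^7(Z)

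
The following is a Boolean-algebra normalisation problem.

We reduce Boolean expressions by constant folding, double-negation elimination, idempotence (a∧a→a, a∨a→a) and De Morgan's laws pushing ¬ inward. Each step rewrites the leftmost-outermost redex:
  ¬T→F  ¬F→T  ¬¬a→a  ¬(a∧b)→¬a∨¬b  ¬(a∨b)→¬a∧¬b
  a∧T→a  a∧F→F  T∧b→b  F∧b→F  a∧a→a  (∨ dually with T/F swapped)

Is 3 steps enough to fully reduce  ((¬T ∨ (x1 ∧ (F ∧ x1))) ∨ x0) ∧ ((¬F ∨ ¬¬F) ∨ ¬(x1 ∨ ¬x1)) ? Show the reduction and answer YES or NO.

  start: ((¬T ∨ (x1 ∧ (F ∧ x1))) ∨ x0) ∧ ((¬F ∨ ¬¬F) ∨ ¬(x1 ∨ ¬x1))
  step 1: ((F ∨ (x1 ∧ (F ∧ x1))) ∨ x0) ∧ ((¬F ∨ ¬¬F) ∨ ¬(x1 ∨ ¬x1))
  step 2: ((x1 ∧ (F ∧ x1)) ∨ x0) ∧ ((¬F ∨ ¬¬F) ∨ ¬(x1 ∨ ¬x1))
  step 3: ((x1 ∧ F) ∨ x0) ∧ ((¬F ∨ ¬¬F) ∨ ¬(x1 ∨ ¬x1))

Answer: NO — after 3 steps the term is ((x1 ∧ F) ∨ x0) ∧ ((¬F ∨ ¬¬F) ∨ ¬(x1 ∨ ¬x1)), not yet normal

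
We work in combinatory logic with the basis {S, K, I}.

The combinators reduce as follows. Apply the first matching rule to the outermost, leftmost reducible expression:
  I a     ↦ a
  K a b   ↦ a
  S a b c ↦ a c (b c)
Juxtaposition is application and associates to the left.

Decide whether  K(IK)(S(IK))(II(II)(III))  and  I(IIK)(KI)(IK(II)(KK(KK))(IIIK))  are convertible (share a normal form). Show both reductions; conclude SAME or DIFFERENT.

Term A:
  start: K(IK)(S(IK))(II(II)(III))
  →1  IK(II(II)(III))
  →2  K(II(II)(III))
  →3  K(I(II)(III))
  →4  K(II(III))
  →5  K(I(III))
  →6  K(III)
  →7  K(II)
  →8  KI

Term B:
  start: I(IIK)(KI)(IK(II)(KK(KK))(IIIK))
  →1  IIK(KI)(IK(II)(KK(KK))(IIIK))
  →2  IK(KI)(IK(II)(KK(KK))(IIIK))
  →3  K(KI)(IK(II)(KK(KK))(IIIK))
  →4  KI

Answer: SAME — A ⇓ KI, B ⇓ KI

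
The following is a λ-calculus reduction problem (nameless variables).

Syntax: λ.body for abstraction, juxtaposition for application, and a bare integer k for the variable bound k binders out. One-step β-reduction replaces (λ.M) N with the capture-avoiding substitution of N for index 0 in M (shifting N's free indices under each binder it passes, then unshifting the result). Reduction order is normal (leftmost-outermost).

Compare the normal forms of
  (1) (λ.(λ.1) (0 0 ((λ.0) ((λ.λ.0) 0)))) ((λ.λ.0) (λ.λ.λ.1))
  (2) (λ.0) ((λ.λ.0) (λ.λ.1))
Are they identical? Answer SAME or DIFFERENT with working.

Answer: SAME — A ⇓ λ.0, B ⇓ λ.0

Working:
Term A:
  start: (λ.(λ.1) (0 0 ((λ.0) ((λ.λ.0) 0)))) ((λ.λ.0) (λ.λ.λ.1))
  →1  (λ.(λ.λ.0) (λ.λ.λ.1)) ((λ.λ.0) (λ.λ.λ.1) ((λ.λ.0) (λ.λ.λ.1)) ((λ.0) ((λ.λ.0) ((λ.λ.0) (λ.λ.λ.1)))))
  →2  (λ.λ.0) (λ.λ.λ.1)
  →3  λ.0

Term B:
  start: (λ.0) ((λ.λ.0) (λ.λ.1))
  →1  (λ.λ.0) (λ.λ.1)
  →2  λ.0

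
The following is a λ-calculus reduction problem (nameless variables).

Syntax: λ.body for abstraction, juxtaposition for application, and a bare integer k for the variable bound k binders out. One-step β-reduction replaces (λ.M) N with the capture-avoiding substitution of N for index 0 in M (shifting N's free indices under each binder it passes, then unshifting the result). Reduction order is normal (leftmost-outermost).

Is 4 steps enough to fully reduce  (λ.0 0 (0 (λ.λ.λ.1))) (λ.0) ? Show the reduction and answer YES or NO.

Answer: YES — reaches normal form λ.λ.λ.1 in 4 ≤ 4 steps

Reduction:
  start: (λ.0 0 (0 (λ.λ.λ.1))) (λ.0)
  step 1: (λ.0) (λ.0) ((λ.0) (λ.λ.λ.1))
  step 2: (λ.0) ((λ.0) (λ.λ.λ.1))
  step 3: (λ.0) (λ.λ.λ.1)
  step 4: λ.λ.λ.1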